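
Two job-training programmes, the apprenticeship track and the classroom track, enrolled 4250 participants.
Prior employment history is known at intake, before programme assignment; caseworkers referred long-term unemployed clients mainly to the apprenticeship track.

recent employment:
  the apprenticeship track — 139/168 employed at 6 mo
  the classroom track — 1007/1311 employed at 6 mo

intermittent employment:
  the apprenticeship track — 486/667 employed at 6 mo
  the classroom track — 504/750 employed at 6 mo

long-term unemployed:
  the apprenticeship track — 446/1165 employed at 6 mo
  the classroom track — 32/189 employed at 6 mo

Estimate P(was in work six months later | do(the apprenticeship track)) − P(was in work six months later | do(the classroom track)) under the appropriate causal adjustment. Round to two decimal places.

Prior employment history is set before the programme has any effect — it is not caused by the programme — and it independently drives the outcome. That makes it a confounder, so the causal comparison is within prior employment history levels.
Adjusting over the population distribution of prior employment history: 0.348·(0.827−0.768) + 0.333·(0.729−0.672) + 0.319·(0.383−0.169) = +0.108.

+0.11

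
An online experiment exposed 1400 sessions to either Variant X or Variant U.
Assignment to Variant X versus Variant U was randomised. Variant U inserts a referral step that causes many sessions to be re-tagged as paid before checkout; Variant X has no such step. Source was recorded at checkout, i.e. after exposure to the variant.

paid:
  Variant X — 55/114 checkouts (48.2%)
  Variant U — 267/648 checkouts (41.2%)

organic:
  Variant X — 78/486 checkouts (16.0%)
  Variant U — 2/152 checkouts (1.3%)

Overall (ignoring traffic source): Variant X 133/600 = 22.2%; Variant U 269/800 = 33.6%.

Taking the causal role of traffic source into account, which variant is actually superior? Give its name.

Traffic source lies on the pathway variant → traffic source → outcome, so adjusting for it blocks the indirect effect. For the total causal effect of variant, use the unadjusted pooled rates.
Pooled: Variant X 22.2% vs Variant U 33.6%; Variant U is higher overall.

Variant U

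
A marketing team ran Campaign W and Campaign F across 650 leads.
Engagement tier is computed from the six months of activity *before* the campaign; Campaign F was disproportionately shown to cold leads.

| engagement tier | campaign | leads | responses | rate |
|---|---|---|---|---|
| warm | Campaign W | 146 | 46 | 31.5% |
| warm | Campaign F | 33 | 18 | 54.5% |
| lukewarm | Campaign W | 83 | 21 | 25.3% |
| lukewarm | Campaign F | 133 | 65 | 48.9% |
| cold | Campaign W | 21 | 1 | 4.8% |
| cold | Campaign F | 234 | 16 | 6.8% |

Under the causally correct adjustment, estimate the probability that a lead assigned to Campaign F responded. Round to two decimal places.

Here engagement tier is a common cause — it drives both which campaign a case falls under and the outcome. The crude comparison mixes populations; the stratum-specific rates are the causally relevant ones.
Standardising Campaign F to the population engagement tier mix: 0.275·18/33 + 0.332·65/133 + 0.392·16/234 = 0.339.

0.34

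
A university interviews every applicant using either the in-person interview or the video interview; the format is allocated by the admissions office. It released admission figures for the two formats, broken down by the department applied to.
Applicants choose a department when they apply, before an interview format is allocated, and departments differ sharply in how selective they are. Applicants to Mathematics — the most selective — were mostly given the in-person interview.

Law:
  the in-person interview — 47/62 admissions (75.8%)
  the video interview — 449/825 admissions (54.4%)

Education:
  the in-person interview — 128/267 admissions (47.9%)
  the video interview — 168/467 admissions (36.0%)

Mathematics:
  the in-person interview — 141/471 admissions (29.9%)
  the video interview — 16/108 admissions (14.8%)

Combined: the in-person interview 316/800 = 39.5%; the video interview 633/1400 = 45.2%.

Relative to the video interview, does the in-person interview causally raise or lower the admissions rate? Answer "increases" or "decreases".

Department is set before the interview format has any effect — it is not caused by the interview format — and it independently drives the outcome. That makes it a confounder, so the causal comparison is within department levels.
Within each level — Law: 75.8% vs 54.4%; Education: 47.9% vs 36.0%; Mathematics: 29.9% vs 14.8% — the in-person interview is higher every time.

increases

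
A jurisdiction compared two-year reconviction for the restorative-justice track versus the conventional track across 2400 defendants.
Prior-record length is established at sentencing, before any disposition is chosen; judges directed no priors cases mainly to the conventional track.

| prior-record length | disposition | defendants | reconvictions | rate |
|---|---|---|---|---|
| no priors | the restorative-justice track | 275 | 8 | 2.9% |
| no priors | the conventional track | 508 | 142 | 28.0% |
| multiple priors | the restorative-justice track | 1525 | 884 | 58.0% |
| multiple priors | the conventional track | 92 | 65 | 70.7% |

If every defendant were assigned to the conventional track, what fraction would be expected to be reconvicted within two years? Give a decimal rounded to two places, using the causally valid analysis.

0.57

Prior-record length satisfies the back-door criterion: it is not a descendant of the disposition, and it blocks the spurious path from disposition to outcome. Adjusting for it (i.e., using the within-prior-record length rates) gives the causal effect.
Standardising the conventional track to the population prior-record length mix: 0.326·142/508 + 0.674·65/92 = 0.567.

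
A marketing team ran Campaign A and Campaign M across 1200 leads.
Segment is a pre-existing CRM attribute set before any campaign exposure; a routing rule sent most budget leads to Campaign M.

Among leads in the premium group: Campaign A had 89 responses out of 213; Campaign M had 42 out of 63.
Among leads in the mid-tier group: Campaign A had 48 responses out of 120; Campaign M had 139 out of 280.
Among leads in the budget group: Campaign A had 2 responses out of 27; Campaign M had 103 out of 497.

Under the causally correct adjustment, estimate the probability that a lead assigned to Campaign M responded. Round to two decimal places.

0.41

Campaign M is higher inside every customer segment stratum but Campaign A is higher in aggregate. Whether to stratify depends on how customer segment relates to the campaign.
Here customer segment is a common cause — it drives both which campaign a case falls under and the outcome. The crude comparison mixes populations; the stratum-specific rates are the causally relevant ones.
Standardising Campaign M to the population customer segment mix: 0.230·42/63 + 0.333·139/280 + 0.437·103/497 = 0.409.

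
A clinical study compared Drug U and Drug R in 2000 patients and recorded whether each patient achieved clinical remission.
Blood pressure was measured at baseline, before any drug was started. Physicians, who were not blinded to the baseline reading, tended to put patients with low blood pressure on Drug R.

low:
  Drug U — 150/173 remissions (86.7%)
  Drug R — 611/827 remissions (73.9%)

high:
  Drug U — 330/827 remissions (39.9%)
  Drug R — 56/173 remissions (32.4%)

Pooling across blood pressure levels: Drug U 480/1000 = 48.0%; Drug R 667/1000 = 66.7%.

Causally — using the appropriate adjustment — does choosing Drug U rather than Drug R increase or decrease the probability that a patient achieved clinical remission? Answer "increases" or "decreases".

Within every blood pressure level Drug U has the higher rate, yet pooled Drug R does — Simpson's reversal.
Here blood pressure is a common cause — it drives both which drug a case falls under and the outcome. The crude comparison mixes populations; the stratum-specific rates are the causally relevant ones.
Within each level — low: 86.7% vs 73.9%; high: 39.9% vs 32.4% — Drug U is higher every time.

increases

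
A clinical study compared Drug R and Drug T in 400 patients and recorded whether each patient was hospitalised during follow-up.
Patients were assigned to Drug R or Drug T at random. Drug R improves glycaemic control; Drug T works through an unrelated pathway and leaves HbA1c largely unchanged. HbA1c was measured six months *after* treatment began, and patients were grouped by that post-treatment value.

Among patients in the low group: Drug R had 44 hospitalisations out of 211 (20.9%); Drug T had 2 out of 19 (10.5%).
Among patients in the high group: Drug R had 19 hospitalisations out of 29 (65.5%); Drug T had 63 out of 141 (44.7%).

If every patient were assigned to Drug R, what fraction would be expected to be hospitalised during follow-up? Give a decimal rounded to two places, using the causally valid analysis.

0.26

Within every HbA1c level Drug T has the lower rate, yet pooled Drug R does — Simpson's reversal.
HbA1c is downstream of the drug. One should not condition on a consequence of treatment, so the overall rates are the right comparison.
So P(outcome | do(Drug R)) is just the pooled rate for Drug R: 63/240 = 0.263.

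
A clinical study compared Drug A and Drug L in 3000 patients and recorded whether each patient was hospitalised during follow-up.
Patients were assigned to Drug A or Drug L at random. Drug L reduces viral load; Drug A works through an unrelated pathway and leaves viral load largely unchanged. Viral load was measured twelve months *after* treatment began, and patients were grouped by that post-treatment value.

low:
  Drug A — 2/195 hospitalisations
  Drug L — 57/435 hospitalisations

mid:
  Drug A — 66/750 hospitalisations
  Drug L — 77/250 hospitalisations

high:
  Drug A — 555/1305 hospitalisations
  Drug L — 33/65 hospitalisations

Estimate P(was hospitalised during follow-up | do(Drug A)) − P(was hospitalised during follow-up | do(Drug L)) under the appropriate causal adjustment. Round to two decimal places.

Viral load is downstream of the drug. One should not condition on a consequence of treatment, so the overall rates are the right comparison.
The causal difference is the pooled difference: 0.277 − 0.223 = +0.054.

+0.05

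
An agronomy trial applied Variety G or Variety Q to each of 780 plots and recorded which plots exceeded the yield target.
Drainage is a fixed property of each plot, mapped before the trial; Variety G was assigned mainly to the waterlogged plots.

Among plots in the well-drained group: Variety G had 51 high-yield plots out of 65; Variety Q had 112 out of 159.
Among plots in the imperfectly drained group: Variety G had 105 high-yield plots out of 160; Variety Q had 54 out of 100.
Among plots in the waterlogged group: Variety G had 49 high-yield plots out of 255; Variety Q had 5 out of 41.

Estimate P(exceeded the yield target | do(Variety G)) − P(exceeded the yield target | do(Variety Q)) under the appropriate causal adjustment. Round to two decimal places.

Since field drainage is a pre-existing factor (not a product of the variety) and it affects the outcome on its own, it is a confounder. The stratified rates, not the pooled rate, identify the causal effect.
Adjusting over the population distribution of field drainage: 0.287·(0.785−0.704) + 0.333·(0.656−0.540) + 0.379·(0.192−0.122) = +0.088.

+0.09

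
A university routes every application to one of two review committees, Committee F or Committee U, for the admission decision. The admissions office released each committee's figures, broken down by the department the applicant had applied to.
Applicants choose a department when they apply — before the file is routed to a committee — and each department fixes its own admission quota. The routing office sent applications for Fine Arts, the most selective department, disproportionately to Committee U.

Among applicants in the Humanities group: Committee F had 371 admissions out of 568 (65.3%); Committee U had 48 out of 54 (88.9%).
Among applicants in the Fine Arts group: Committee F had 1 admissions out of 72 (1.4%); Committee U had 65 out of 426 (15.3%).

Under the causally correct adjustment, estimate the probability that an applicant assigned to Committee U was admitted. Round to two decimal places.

Department differs across review committees for reasons unrelated to any effect of the review committee itself, and it separately predicts the outcome — a classic confounder. We must compare within department levels.
Standardising Committee U to the population department mix: 0.555·48/54 + 0.445·65/426 = 0.561.

0.56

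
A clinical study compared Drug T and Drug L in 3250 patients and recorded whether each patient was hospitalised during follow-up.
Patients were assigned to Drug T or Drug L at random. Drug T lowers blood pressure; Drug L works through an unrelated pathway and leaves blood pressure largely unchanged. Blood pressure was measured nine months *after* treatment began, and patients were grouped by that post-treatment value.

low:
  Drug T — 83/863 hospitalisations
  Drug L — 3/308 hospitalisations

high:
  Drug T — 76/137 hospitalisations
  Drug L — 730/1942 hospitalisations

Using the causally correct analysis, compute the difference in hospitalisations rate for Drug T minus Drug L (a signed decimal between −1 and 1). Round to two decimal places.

-0.17

Within every blood pressure level Drug L has the lower rate, yet pooled Drug T does — Simpson's reversal.
Blood pressure lies on the pathway drug → blood pressure → outcome, so adjusting for it blocks the indirect effect. For the total causal effect of drug, use the unadjusted pooled rates.
The causal difference is the pooled difference: 0.159 − 0.326 = -0.167.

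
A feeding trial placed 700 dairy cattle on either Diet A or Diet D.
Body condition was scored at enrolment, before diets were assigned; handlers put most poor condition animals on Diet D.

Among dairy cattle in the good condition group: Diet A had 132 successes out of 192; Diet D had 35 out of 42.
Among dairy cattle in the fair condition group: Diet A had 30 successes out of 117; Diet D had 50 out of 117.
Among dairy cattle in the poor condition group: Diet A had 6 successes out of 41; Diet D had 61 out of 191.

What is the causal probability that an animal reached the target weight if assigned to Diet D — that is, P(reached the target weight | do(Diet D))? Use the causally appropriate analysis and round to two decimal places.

Here starting body condition is a common cause — it drives both which diet a case falls under and the outcome. The crude comparison mixes populations; the stratum-specific rates are the causally relevant ones.
Standardising Diet D to the population starting body condition mix: 0.334·35/42 + 0.334·50/117 + 0.331·61/191 = 0.527.

0.53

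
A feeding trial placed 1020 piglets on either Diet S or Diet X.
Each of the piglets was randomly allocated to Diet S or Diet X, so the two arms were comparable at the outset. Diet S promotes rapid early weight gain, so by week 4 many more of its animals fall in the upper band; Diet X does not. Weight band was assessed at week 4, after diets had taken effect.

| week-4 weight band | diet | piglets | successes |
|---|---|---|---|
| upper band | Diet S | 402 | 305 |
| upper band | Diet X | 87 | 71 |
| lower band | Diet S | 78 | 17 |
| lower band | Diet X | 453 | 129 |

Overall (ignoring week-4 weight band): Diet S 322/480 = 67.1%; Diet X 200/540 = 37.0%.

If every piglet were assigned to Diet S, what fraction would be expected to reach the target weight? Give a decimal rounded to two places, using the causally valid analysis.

The stratified and pooled comparisons disagree (Diet X wins within each week-4 weight band; Diet S wins overall), so the answer turns on the causal role of week-4 weight band.
Week-4 weight band lies on the pathway diet → week-4 weight band → outcome, so adjusting for it blocks the indirect effect. For the total causal effect of diet, use the unadjusted pooled rates.
So P(outcome | do(Diet S)) is just the pooled rate for Diet S: 322/480 = 0.671.

0.67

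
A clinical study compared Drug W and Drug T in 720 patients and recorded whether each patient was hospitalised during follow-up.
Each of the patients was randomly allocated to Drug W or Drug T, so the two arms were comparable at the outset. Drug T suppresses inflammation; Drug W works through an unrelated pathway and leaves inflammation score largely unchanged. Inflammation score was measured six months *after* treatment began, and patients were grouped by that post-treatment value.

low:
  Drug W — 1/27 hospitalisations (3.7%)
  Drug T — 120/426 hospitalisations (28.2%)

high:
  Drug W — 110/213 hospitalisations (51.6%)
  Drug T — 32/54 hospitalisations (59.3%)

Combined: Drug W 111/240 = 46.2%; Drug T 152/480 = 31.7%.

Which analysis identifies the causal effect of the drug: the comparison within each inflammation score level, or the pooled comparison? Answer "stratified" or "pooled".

Inflammation score is recorded after the drug and is itself shifted by it — it sits on the causal path from drug to outcome. Conditioning on a mediator would strip out part of the effect we want; the pooled comparison gives the total causal effect.
Pooled: Drug W 46.2% vs Drug T 31.7%; Drug T is lower overall.

pooled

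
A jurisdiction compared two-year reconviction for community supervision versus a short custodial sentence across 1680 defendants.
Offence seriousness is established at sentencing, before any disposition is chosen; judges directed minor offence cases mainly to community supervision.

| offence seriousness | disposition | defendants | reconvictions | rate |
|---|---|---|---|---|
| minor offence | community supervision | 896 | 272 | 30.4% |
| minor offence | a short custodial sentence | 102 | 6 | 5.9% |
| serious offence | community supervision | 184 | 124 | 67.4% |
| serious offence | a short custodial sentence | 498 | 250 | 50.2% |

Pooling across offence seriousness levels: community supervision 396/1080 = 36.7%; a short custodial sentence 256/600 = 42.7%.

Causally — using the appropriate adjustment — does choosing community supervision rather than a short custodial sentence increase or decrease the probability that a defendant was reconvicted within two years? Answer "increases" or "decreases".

The offence seriousness-specific comparison favours a short custodial sentence throughout, but the pooled figures favour community supervision. The question is whether to condition on offence seriousness.
Nothing the disposition does changes offence seriousness; the imbalance is an allocation artefact. With offence seriousness also predicting the outcome, the pooled figure is confounded, and the within-stratum comparison is the causal one.
Within each level — minor offence: 30.4% vs 5.9%; serious offence: 67.4% vs 50.2% — a short custodial sentence is lower every time.

increases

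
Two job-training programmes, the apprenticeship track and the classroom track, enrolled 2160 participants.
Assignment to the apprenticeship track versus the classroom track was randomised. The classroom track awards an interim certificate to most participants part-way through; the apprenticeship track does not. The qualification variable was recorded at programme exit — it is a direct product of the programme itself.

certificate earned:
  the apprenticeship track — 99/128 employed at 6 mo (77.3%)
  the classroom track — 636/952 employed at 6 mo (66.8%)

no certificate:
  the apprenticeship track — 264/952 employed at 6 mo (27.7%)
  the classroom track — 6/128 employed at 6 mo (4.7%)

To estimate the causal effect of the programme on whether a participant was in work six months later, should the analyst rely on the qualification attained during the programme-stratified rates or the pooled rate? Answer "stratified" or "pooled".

The stratified and pooled comparisons disagree (the apprenticeship track wins within each qualification attained during the programme; the classroom track wins overall), so the answer turns on the causal role of qualification attained during the programme.
Stratifying would compare programmes among participants the programmes themselves sorted into qualification attained during the programme groups — a form of selection on an intermediate. The unconditioned pooled rates give the total causal effect.
Pooled: the apprenticeship track 33.6% vs the classroom track 59.4%; the classroom track is higher overall.

pooled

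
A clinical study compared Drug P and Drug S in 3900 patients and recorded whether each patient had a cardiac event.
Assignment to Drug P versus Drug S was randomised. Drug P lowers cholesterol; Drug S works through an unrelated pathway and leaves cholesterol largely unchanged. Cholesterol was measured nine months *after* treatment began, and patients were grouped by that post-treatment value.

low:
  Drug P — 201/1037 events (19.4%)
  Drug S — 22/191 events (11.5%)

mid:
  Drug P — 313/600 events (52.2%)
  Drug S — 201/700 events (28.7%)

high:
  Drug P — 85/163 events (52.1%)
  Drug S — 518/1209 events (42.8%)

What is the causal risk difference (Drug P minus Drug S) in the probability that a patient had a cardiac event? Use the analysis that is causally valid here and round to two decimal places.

-0.02

Cholesterol is downstream of the drug. One should not condition on a consequence of treatment, so the overall rates are the right comparison.
The causal difference is the pooled difference: 0.333 − 0.353 = -0.020.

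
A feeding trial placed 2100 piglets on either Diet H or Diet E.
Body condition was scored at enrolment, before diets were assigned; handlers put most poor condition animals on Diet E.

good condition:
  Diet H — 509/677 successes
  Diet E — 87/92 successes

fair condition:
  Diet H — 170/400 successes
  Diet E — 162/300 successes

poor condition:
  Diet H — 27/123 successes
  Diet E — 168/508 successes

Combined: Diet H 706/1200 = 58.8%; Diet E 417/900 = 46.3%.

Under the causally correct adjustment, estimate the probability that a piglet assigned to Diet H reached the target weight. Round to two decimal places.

Nothing the diet does changes starting body condition; the imbalance is an allocation artefact. With starting body condition also predicting the outcome, the pooled figure is confounded, and the within-stratum comparison is the causal one.
Standardising Diet H to the population starting body condition mix: 0.366·509/677 + 0.333·170/400 + 0.300·27/123 = 0.483.

0.48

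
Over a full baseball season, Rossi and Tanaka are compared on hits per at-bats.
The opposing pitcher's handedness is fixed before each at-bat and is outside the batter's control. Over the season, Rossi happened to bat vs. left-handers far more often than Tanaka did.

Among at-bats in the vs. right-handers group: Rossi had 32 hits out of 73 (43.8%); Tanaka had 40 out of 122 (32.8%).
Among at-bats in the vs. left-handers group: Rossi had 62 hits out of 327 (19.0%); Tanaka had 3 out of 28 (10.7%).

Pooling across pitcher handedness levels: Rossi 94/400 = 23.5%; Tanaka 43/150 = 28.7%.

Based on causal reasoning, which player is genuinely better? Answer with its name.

Rossi

Pitcher handedness is set before the player has any effect — it is not caused by the player — and it independently drives the outcome. That makes it a confounder, so the causal comparison is within pitcher handedness levels.
Within each level — vs. right-handers: 43.8% vs 32.8%; vs. left-handers: 19.0% vs 10.7% — Rossi is higher every time.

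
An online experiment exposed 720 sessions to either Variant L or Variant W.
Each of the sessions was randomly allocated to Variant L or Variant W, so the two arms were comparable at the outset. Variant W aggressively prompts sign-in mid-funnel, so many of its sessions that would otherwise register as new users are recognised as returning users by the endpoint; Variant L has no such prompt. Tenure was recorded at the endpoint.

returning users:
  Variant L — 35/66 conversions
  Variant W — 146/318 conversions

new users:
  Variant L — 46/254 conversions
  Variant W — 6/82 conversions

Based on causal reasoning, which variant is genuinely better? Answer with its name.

User tenure is downstream of the variant. One should not condition on a consequence of treatment, so the overall rates are the right comparison.
Pooled: Variant L 25.3% vs Variant W 38.0%; Variant W is higher overall.

Variant W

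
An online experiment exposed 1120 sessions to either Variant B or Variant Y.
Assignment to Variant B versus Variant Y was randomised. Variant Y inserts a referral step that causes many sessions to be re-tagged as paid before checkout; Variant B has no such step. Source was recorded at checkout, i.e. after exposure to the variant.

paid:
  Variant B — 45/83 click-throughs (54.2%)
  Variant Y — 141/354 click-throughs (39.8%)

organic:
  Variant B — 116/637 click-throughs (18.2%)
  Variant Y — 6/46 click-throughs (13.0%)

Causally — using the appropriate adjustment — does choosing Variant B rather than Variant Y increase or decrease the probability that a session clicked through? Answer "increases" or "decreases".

decreases

Traffic source is downstream of the variant. One should not condition on a consequence of treatment, so the overall rates are the right comparison.
Pooled: Variant B 22.4% vs Variant Y 36.8%; Variant Y is higher overall.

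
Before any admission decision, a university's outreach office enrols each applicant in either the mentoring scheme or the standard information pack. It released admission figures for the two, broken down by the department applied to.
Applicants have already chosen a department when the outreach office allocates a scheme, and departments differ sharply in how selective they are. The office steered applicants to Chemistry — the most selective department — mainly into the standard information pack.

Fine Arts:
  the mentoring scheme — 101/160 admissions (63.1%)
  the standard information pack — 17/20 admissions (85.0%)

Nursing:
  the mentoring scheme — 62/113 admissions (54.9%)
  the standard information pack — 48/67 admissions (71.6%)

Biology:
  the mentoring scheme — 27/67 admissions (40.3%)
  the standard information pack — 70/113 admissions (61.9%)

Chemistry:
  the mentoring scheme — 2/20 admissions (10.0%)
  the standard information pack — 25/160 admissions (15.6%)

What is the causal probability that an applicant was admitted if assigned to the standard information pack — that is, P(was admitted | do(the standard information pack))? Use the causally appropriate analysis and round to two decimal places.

The department-specific comparison favours the standard information pack throughout, but the pooled figures favour the mentoring scheme. The question is whether to condition on department.
Nothing the outreach scheme does changes department; the imbalance is an allocation artefact. With department also predicting the outcome, the pooled figure is confounded, and the within-stratum comparison is the causal one.
Standardising the standard information pack to the population department mix: 0.250·17/20 + 0.250·48/67 + 0.250·70/113 + 0.250·25/160 = 0.586.

0.59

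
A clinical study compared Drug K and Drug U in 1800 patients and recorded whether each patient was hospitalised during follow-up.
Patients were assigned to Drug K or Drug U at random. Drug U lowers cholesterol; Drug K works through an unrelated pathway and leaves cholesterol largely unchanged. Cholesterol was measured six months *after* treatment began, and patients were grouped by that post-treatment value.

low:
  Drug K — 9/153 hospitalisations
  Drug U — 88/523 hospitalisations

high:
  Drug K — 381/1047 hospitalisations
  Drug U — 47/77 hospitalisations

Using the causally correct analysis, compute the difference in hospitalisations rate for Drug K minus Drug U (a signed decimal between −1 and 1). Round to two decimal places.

+0.10

Stratifying would compare drugs among patients the drugs themselves sorted into cholesterol groups — a form of selection on an intermediate. The unconditioned pooled rates give the total causal effect.
The causal difference is the pooled difference: 0.325 − 0.225 = +0.100.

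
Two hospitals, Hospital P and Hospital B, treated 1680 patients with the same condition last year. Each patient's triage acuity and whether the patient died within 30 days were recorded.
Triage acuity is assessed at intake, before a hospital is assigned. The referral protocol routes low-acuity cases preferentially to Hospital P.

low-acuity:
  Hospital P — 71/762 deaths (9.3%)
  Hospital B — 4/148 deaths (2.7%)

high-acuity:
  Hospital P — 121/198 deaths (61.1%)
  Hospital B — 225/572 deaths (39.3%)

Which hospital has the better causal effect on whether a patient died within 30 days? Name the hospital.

Hospital B

The stratified and pooled comparisons disagree (Hospital B wins within each triage acuity; Hospital P wins overall), so the answer turns on the causal role of triage acuity.
Nothing the hospital does changes triage acuity; the imbalance is an allocation artefact. With triage acuity also predicting the outcome, the pooled figure is confounded, and the within-stratum comparison is the causal one.
Within each level — low-acuity: 9.3% vs 2.7%; high-acuity: 61.1% vs 39.3% — Hospital B is lower every time.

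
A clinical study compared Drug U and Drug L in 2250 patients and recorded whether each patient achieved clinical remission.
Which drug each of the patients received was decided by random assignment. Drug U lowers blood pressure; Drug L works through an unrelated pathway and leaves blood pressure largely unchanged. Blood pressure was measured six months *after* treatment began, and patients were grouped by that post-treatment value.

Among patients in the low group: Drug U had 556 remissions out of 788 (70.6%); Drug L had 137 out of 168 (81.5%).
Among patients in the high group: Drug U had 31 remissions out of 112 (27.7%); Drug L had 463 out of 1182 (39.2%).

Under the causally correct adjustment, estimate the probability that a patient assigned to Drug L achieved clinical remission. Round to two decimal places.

The blood pressure-specific comparison favours Drug L throughout, but the pooled figures favour Drug U. The question is whether to condition on blood pressure.
Blood pressure is recorded after the drug and is itself shifted by it — it sits on the causal path from drug to outcome. Conditioning on a mediator would strip out part of the effect we want; the pooled comparison gives the total causal effect.
So P(outcome | do(Drug L)) is just the pooled rate for Drug L: 600/1350 = 0.444.

0.44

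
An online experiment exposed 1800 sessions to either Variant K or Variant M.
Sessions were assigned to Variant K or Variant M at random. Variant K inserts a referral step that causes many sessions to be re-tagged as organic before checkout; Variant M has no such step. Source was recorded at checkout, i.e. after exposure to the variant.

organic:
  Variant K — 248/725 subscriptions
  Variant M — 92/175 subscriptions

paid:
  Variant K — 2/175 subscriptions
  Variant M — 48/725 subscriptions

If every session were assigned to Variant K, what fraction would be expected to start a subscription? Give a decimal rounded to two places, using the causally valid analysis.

0.28

Within every traffic source level Variant M has the higher rate, yet pooled Variant K does — Simpson's reversal.
Traffic source is recorded after the variant and is itself shifted by it — it sits on the causal path from variant to outcome. Conditioning on a mediator would strip out part of the effect we want; the pooled comparison gives the total causal effect.
So P(outcome | do(Variant K)) is just the pooled rate for Variant K: 250/900 = 0.278.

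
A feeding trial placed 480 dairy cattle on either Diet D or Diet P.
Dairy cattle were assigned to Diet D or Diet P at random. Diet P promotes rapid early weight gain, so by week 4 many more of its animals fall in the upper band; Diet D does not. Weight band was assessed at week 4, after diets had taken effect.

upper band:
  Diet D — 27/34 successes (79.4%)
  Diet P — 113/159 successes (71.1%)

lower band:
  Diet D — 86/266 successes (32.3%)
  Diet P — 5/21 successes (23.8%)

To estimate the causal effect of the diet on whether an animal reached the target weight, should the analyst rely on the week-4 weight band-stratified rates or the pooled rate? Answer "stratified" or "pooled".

Diet D is higher inside every week-4 weight band stratum but Diet P is higher in aggregate. Whether to stratify depends on how week-4 weight band relates to the diet.
Week-4 weight band lies on the pathway diet → week-4 weight band → outcome, so adjusting for it blocks the indirect effect. For the total causal effect of diet, use the unadjusted pooled rates.
Pooled: Diet D 37.7% vs Diet P 65.6%; Diet P is higher overall.

pooled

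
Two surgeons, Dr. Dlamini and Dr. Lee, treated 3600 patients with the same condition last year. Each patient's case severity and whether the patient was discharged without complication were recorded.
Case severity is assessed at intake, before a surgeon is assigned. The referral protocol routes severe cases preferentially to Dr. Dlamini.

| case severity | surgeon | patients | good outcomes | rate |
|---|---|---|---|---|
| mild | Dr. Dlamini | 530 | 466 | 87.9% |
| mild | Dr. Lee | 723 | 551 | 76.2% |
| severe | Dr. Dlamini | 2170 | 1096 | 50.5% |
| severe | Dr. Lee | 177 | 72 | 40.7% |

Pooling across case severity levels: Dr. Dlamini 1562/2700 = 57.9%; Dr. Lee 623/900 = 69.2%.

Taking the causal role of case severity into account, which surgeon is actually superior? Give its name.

Dr. Dlamini

The imbalance in case severity arose from how patients were allocated, not from anything the surgeon did; and case severity independently affects the outcome. The pooled gap is confounded — condition on case severity.
Within each level — mild: 87.9% vs 76.2%; severe: 50.5% vs 40.7% — Dr. Dlamini is higher every time.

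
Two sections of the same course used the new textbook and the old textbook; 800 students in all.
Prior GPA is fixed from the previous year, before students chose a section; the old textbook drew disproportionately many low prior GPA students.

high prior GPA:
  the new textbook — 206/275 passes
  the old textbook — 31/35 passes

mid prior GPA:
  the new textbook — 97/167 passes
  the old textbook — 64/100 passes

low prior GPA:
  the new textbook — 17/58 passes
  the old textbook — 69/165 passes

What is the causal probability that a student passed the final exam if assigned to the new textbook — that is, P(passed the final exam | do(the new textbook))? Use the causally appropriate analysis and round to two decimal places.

the old textbook is higher inside every prior GPA band stratum but the new textbook is higher in aggregate. Whether to stratify depends on how prior GPA band relates to the teaching method.
Prior GPA band satisfies the back-door criterion: it is not a descendant of the teaching method, and it blocks the spurious path from teaching method to outcome. Adjusting for it (i.e., using the within-prior GPA band rates) gives the causal effect.
Standardising the new textbook to the population prior GPA band mix: 0.388·206/275 + 0.334·97/167 + 0.279·17/58 = 0.566.

0.57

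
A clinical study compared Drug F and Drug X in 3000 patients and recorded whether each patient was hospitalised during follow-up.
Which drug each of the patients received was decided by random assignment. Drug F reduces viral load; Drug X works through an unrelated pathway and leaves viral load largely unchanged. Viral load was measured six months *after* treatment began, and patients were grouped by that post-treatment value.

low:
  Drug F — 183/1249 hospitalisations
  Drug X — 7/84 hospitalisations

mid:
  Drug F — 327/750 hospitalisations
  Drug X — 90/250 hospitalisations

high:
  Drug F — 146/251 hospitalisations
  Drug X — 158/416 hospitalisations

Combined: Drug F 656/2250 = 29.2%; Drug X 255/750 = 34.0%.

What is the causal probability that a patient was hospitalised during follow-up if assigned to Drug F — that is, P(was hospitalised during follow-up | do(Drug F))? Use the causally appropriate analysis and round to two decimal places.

Within every viral load level Drug X has the lower rate, yet pooled Drug F does — Simpson's reversal.
Viral load lies on the pathway drug → viral load → outcome, so adjusting for it blocks the indirect effect. For the total causal effect of drug, use the unadjusted pooled rates.
So P(outcome | do(Drug F)) is just the pooled rate for Drug F: 656/2250 = 0.292.

0.29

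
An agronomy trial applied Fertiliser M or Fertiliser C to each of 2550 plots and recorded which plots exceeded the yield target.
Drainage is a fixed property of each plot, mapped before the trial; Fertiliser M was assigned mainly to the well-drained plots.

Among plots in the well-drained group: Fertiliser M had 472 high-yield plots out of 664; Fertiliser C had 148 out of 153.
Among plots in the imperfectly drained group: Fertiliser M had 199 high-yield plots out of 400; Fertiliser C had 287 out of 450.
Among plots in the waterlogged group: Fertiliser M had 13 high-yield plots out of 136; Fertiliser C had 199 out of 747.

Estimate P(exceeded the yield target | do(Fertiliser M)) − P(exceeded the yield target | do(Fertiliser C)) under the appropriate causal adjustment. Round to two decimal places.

-0.19

The stratified and pooled comparisons disagree (Fertiliser C wins within each field drainage; Fertiliser M wins overall), so the answer turns on the causal role of field drainage.
Field drainage is set before the fertiliser has any effect — it is not caused by the fertiliser — and it independently drives the outcome. That makes it a confounder, so the causal comparison is within field drainage levels.
Adjusting over the population distribution of field drainage: 0.320·(0.711−0.967) + 0.333·(0.497−0.638) + 0.346·(0.096−0.266) = -0.188.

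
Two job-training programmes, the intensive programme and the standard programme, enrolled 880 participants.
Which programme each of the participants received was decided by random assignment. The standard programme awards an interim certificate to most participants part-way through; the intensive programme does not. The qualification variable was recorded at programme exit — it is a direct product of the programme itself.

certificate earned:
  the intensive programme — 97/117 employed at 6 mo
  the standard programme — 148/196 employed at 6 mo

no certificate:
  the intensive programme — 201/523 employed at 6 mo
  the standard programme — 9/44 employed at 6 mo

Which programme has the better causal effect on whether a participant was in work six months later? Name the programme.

The stratified and pooled comparisons disagree (the intensive programme wins within each qualification attained during the programme; the standard programme wins overall), so the answer turns on the causal role of qualification attained during the programme.
Qualification attained during the programme lies on the pathway programme → qualification attained during the programme → outcome, so adjusting for it blocks the indirect effect. For the total causal effect of programme, use the unadjusted pooled rates.
Pooled: the intensive programme 46.6% vs the standard programme 65.4%; the standard programme is higher overall.

the standard programme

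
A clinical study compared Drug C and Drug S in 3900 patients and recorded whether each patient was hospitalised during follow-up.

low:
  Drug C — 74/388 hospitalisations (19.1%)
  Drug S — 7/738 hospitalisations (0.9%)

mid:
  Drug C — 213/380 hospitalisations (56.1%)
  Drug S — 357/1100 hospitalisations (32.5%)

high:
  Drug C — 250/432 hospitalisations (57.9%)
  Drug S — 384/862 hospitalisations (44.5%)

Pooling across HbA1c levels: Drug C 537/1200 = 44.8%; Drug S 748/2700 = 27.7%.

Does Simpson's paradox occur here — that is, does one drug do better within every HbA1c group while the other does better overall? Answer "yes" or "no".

no

Within each HbA1c level (low 19.1% vs 0.9%; mid 56.1% vs 32.5%; high 57.9% vs 44.5%), Drug S has the lower rate every time. Pooled: 44.8% vs 27.7% — Drug S has the lower rate overall. They agree.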